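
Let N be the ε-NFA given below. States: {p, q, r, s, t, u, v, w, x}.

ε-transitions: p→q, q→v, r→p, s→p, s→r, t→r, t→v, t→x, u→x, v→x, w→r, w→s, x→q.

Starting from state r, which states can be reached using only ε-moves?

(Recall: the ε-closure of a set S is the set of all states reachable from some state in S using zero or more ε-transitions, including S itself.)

{p, q, r, v, x}

Start with {r}.
From r via ε: add p.
From p via ε: add q.
From q via ε: add v.
From v via ε: add x.
No new states can be added; the closed set is {p, q, r, v, x}.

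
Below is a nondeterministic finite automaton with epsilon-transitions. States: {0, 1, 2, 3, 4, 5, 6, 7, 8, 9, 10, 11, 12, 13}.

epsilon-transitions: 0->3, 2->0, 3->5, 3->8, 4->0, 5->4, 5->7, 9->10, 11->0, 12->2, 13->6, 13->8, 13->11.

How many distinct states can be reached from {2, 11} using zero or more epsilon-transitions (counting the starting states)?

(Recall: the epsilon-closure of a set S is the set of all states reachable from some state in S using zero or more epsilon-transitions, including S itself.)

8

Start with {2, 11}.
From 2 via epsilon: add 0.
From 0 via epsilon: add 3.
From 3 via epsilon: add 5, 8.
From 5 via epsilon: add 4, 7.
epsilon-closure = {0, 2, 3, 4, 5, 7, 8, 11}, which has 8 states.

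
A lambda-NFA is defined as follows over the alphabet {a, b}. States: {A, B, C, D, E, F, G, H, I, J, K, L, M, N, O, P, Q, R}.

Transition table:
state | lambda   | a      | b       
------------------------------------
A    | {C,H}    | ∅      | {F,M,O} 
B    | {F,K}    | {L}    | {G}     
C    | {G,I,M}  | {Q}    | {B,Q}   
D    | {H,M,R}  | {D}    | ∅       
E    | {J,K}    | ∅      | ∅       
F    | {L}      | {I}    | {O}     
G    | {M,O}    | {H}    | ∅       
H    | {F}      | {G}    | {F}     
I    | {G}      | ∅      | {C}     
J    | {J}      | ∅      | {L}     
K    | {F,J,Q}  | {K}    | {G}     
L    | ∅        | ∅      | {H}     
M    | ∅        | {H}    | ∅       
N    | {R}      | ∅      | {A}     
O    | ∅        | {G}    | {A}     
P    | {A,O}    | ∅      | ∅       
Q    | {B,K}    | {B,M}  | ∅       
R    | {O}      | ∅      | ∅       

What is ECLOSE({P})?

{A, C, F, G, H, I, L, M, O, P}

Start with {P}.
From P via lambda: add A, O.
From A via lambda: add C, H.
From C via lambda: add G, I, M.
From H via lambda: add F.
From F via lambda: add L.
No new states can be added; the closed set is {A, C, F, G, H, I, L, M, O, P}.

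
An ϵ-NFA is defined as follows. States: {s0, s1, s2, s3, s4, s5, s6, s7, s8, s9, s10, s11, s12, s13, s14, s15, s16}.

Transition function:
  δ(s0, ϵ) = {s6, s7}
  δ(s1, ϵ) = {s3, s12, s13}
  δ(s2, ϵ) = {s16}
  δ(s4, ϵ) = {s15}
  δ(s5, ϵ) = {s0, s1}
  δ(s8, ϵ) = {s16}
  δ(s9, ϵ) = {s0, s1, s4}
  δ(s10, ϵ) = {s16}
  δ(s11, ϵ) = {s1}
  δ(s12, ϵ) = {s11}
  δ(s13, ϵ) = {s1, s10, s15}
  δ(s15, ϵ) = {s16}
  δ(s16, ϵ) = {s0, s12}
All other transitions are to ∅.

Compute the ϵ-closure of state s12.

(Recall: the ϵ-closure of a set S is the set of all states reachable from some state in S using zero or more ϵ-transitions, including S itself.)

{s0, s1, s3, s6, s7, s10, s11, s12, s13, s15, s16}

Start with {s12}.
From s12 via ϵ: add s11.
From s11 via ϵ: add s1.
From s1 via ϵ: add s3, s13.
From s13 via ϵ: add s10, s15.
From s10 via ϵ: add s16.
From s16 via ϵ: add s0.
From s0 via ϵ: add s6, s7.
No new states can be added; the closed set is {s0, s1, s3, s6, s7, s10, s11, s12, s13, s15, s16}.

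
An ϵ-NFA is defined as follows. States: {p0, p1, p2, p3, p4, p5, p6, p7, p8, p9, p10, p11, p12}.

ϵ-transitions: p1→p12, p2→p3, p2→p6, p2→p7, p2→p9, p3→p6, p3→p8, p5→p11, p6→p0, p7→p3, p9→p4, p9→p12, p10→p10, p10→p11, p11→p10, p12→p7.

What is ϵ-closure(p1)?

Start with {p1}.
From p1 via ϵ: add p12.
From p12 via ϵ: add p7.
From p7 via ϵ: add p3.
From p3 via ϵ: add p6, p8.
From p6 via ϵ: add p0.
No new states can be added; the closed set is {p0, p1, p3, p6, p7, p8, p12}.

{p0, p1, p3, p6, p7, p8, p12}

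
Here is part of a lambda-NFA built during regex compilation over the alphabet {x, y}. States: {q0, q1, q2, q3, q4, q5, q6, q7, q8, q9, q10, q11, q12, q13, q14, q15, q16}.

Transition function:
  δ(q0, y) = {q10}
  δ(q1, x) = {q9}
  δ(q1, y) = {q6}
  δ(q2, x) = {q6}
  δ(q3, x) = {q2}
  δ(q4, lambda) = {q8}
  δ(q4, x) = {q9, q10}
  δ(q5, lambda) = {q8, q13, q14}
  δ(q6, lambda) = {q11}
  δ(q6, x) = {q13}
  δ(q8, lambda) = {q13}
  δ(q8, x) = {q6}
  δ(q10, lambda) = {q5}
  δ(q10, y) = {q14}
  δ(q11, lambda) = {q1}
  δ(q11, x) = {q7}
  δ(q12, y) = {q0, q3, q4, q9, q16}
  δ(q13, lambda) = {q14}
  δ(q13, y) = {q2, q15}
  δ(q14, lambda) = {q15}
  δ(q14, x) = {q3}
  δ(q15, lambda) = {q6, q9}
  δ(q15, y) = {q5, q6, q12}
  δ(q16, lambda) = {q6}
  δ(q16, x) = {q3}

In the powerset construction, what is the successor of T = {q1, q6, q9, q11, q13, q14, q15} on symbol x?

q1 on x → {q9}.
q6 on x → {q13}.
q11 on x → {q7}.
q14 on x → {q3}.
No x-transition from q9, q13, q15.
Union after reading x: {q3, q7, q9, q13}.
Now take the lambda-closure:
From q13 via lambda: add q14.
From q14 via lambda: add q15.
From q15 via lambda: add q6.
From q6 via lambda: add q11.
From q11 via lambda: add q1.
No new states can be added; the closed set is {q1, q3, q6, q7, q9, q11, q13, q14, q15}.

{q1, q3, q6, q7, q9, q11, q13, q14, q15}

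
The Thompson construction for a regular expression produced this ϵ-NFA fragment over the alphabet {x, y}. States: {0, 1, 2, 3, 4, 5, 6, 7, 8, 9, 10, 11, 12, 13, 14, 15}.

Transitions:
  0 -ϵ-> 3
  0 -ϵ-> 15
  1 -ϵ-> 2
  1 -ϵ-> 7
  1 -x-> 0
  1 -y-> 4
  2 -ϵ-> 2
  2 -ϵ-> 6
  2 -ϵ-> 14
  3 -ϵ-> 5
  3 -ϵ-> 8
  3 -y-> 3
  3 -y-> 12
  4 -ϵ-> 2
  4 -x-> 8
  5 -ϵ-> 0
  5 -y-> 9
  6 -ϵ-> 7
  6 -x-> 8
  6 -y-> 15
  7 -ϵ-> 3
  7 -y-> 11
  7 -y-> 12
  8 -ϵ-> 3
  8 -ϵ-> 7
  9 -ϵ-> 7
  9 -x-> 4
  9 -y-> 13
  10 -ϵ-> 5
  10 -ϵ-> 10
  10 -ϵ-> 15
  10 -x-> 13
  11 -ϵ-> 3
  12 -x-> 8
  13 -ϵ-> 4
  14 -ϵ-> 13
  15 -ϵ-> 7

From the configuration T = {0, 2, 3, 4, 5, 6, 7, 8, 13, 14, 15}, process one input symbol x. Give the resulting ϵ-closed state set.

4 on x → {8}.
6 on x → {8}.
No x-transition from 0, 2, 3, 5, 7, 8, 13, 14, 15.
Union after reading x: {8}.
Now take the ϵ-closure:
From 8 via ϵ: add 3, 7.
From 3 via ϵ: add 5.
From 5 via ϵ: add 0.
From 0 via ϵ: add 15.
No new states can be added; the closed set is {0, 3, 5, 7, 8, 15}.

{0, 3, 5, 7, 8, 15}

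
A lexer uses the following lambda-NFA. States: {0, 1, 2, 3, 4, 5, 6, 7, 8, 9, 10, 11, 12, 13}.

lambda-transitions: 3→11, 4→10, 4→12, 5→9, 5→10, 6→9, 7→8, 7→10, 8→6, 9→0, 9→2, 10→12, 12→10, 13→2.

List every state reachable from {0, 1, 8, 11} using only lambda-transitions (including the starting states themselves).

Start with {0, 1, 8, 11}.
From 8 via lambda: add 6.
From 6 via lambda: add 9.
From 9 via lambda: add 2.
No new states can be added; the closed set is {0, 1, 2, 6, 8, 9, 11}.

{0, 1, 2, 6, 8, 9, 11}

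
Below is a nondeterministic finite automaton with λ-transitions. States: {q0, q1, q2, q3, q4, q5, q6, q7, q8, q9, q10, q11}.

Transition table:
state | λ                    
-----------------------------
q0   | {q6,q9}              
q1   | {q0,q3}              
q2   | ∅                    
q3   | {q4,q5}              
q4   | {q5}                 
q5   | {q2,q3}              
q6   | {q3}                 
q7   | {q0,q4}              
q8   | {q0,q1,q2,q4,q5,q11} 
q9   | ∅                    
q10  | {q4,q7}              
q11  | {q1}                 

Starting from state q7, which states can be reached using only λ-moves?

Start with {q7}.
From q7 via λ: add q0, q4.
From q0 via λ: add q6, q9.
From q4 via λ: add q5.
From q5 via λ: add q2, q3.
No new states can be added; the closed set is {q0, q2, q3, q4, q5, q6, q7, q9}.

{q0, q2, q3, q4, q5, q6, q7, q9}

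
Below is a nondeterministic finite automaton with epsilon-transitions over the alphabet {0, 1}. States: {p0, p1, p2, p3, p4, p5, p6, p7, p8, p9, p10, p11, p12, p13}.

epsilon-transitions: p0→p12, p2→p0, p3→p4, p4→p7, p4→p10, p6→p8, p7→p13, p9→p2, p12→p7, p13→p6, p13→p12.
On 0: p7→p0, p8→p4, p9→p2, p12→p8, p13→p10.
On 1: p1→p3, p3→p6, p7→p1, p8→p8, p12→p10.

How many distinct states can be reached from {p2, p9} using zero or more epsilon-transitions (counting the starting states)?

Start with {p2, p9}.
From p2 via epsilon: add p0.
From p0 via epsilon: add p12.
From p12 via epsilon: add p7.
From p7 via epsilon: add p13.
From p13 via epsilon: add p6.
From p6 via epsilon: add p8.
epsilon-closure = {p0, p2, p6, p7, p8, p9, p12, p13}, which has 8 states.

8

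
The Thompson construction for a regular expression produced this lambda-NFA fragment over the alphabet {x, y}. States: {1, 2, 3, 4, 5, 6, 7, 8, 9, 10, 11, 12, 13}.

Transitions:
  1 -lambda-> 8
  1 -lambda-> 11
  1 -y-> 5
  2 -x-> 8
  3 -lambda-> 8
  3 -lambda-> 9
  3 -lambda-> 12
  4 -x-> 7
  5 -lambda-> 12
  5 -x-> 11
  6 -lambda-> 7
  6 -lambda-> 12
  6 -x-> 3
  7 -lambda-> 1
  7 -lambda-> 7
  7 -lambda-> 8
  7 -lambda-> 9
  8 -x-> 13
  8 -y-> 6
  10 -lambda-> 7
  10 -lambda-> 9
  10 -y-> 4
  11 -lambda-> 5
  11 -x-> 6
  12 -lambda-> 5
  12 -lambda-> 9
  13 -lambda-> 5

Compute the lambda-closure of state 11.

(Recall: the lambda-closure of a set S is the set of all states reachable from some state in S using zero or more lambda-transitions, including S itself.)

{5, 9, 11, 12}

Start with {11}.
From 11 via lambda: add 5.
From 5 via lambda: add 12.
From 12 via lambda: add 9.
No new states can be added; the closed set is {5, 9, 11, 12}.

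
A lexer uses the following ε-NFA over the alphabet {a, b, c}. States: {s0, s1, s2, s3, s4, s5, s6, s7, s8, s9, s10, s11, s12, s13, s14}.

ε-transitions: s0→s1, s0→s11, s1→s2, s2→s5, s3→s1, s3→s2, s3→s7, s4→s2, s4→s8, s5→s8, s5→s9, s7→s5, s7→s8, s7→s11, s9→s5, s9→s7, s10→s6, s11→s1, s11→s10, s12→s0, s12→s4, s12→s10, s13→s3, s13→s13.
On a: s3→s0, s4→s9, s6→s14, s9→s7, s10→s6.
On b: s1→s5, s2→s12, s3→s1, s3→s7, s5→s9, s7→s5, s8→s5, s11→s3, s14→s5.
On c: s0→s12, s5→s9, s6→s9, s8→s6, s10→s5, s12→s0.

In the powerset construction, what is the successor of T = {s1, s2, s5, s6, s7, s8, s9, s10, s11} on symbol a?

{s1, s2, s5, s6, s7, s8, s9, s10, s11, s14}

s6 on a → {s14}.
s9 on a → {s7}.
s10 on a → {s6}.
No a-transition from s1, s2, s5, s7, s8, s11.
Union after reading a: {s6, s7, s14}.
Now take the ε-closure:
From s7 via ε: add s5, s8, s11.
From s5 via ε: add s9.
From s11 via ε: add s1, s10.
From s1 via ε: add s2.
No new states can be added; the closed set is {s1, s2, s5, s6, s7, s8, s9, s10, s11, s14}.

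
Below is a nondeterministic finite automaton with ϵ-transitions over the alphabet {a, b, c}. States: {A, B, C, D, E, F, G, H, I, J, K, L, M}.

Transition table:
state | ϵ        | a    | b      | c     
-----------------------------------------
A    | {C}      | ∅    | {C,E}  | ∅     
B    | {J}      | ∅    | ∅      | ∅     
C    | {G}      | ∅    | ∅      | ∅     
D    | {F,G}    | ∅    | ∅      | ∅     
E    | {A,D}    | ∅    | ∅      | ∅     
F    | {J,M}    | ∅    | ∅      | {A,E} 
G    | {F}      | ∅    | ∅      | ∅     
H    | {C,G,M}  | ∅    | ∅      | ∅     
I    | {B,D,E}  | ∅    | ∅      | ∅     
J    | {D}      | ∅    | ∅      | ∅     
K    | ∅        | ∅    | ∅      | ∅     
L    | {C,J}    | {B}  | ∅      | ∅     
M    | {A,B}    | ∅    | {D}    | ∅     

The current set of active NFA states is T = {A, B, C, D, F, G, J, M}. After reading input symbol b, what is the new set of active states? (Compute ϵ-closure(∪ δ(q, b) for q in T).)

A on b → {C, E}.
M on b → {D}.
No b-transition from B, C, D, F, G, J.
Union after reading b: {C, D, E}.
Now take the ϵ-closure:
From C via ϵ: add G.
From D via ϵ: add F.
From E via ϵ: add A.
From F via ϵ: add J, M.
From M via ϵ: add B.
No new states can be added; the closed set is {A, B, C, D, E, F, G, J, M}.

{A, B, C, D, E, F, G, J, M}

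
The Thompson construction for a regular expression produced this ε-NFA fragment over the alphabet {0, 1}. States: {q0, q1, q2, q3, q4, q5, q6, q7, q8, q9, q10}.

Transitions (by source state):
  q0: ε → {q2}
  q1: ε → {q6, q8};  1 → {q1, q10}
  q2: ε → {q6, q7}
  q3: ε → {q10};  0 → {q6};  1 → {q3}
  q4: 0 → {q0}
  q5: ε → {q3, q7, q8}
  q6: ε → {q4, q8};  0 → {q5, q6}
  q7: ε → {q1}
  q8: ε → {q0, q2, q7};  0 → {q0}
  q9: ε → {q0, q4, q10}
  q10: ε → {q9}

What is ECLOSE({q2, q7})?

Start with {q2, q7}.
From q2 via ε: add q6.
From q7 via ε: add q1.
From q1 via ε: add q8.
From q6 via ε: add q4.
From q8 via ε: add q0.
No new states can be added; the closed set is {q0, q1, q2, q4, q6, q7, q8}.

{q0, q1, q2, q4, q6, q7, q8}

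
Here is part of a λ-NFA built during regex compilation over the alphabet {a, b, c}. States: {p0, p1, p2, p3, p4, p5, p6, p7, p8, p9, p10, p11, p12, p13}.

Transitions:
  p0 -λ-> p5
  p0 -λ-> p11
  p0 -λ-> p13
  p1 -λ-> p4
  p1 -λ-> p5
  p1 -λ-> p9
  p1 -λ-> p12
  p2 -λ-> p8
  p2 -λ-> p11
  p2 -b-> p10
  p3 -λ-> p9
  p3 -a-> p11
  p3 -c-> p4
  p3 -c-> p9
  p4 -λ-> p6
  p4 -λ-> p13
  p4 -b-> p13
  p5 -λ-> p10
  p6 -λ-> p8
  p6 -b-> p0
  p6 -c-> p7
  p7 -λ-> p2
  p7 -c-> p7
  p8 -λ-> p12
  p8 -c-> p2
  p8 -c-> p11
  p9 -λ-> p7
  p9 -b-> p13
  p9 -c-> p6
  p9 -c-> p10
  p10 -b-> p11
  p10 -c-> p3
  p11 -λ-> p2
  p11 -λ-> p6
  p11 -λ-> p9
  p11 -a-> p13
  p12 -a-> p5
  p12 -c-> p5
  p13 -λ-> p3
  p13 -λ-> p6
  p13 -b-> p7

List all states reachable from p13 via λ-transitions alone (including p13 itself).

{p2, p3, p6, p7, p8, p9, p11, p12, p13}

Start with {p13}.
From p13 via λ: add p3, p6.
From p3 via λ: add p9.
From p6 via λ: add p8.
From p8 via λ: add p12.
From p9 via λ: add p7.
From p7 via λ: add p2.
From p2 via λ: add p11.
No new states can be added; the closed set is {p2, p3, p6, p7, p8, p9, p11, p12, p13}.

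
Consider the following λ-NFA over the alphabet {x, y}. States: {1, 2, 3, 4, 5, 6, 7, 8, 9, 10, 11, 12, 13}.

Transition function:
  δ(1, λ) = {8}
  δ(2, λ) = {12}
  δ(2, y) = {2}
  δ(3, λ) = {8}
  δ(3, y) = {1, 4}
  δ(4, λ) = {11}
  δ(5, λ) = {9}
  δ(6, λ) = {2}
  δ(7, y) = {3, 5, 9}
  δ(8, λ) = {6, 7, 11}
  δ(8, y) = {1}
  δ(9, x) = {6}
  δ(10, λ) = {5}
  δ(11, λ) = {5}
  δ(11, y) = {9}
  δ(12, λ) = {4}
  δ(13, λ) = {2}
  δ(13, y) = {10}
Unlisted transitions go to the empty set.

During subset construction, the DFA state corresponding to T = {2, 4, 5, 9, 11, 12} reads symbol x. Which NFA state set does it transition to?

9 on x → {6}.
No x-transition from 2, 4, 5, 11, 12.
Union after reading x: {6}.
Now take the λ-closure:
From 6 via λ: add 2.
From 2 via λ: add 12.
From 12 via λ: add 4.
From 4 via λ: add 11.
From 11 via λ: add 5.
From 5 via λ: add 9.
No new states can be added; the closed set is {2, 4, 5, 6, 9, 11, 12}.

{2, 4, 5, 6, 9, 11, 12}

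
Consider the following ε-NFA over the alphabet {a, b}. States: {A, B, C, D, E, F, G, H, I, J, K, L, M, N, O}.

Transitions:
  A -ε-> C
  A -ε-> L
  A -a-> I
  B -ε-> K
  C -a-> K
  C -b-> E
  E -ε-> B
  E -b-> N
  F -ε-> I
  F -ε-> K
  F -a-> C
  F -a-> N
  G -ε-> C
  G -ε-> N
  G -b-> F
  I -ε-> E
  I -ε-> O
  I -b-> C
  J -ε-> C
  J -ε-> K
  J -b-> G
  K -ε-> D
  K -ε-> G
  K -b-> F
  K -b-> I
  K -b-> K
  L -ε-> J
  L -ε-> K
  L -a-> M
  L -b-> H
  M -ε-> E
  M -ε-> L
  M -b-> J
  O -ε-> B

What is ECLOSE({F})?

{B, C, D, E, F, G, I, K, N, O}

Start with {F}.
From F via ε: add I, K.
From I via ε: add E, O.
From K via ε: add D, G.
From E via ε: add B.
From G via ε: add C, N.
No new states can be added; the closed set is {B, C, D, E, F, G, I, K, N, O}.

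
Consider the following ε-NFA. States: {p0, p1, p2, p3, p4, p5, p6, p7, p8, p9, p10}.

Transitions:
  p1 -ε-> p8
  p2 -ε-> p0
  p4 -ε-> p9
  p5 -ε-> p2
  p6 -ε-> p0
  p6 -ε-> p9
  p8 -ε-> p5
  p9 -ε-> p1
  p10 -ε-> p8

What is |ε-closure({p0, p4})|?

Start with {p0, p4}.
From p4 via ε: add p9.
From p9 via ε: add p1.
From p1 via ε: add p8.
From p8 via ε: add p5.
From p5 via ε: add p2.
ε-closure = {p0, p1, p2, p4, p5, p8, p9}, which has 7 states.

7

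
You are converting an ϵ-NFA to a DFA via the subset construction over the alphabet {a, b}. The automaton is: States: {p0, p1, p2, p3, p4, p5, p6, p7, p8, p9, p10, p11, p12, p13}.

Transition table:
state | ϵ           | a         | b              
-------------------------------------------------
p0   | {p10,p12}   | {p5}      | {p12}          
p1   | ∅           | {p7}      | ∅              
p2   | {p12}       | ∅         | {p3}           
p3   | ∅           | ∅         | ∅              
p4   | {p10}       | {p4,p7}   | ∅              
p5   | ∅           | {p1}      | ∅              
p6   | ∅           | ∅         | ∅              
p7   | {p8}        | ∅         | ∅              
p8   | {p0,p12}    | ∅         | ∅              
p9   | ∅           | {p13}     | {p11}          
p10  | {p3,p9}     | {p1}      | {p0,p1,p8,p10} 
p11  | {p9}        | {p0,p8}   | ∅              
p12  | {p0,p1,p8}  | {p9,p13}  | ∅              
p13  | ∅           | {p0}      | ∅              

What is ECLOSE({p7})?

{p0, p1, p3, p7, p8, p9, p10, p12}

Start with {p7}.
From p7 via ϵ: add p8.
From p8 via ϵ: add p0, p12.
From p0 via ϵ: add p10.
From p12 via ϵ: add p1.
From p10 via ϵ: add p3, p9.
No new states can be added; the closed set is {p0, p1, p3, p7, p8, p9, p10, p12}.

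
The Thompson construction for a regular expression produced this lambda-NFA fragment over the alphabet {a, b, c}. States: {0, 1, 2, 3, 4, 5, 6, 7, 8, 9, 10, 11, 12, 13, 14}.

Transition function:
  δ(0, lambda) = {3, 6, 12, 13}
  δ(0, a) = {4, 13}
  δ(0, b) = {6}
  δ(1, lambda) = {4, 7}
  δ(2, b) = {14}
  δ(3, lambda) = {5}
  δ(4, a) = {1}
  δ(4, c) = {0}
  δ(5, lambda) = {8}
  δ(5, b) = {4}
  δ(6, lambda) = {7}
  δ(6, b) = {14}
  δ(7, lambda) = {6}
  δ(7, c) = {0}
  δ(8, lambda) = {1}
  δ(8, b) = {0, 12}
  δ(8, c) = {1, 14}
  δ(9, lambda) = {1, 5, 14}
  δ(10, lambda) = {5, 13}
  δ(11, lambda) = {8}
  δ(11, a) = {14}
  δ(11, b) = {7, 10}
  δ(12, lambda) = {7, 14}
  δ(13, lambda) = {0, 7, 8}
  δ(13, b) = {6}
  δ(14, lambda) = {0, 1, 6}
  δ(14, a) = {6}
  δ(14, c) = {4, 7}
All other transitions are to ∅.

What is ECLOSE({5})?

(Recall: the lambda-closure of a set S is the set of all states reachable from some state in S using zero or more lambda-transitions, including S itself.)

Start with {5}.
From 5 via lambda: add 8.
From 8 via lambda: add 1.
From 1 via lambda: add 4, 7.
From 7 via lambda: add 6.
No new states can be added; the closed set is {1, 4, 5, 6, 7, 8}.

{1, 4, 5, 6, 7, 8}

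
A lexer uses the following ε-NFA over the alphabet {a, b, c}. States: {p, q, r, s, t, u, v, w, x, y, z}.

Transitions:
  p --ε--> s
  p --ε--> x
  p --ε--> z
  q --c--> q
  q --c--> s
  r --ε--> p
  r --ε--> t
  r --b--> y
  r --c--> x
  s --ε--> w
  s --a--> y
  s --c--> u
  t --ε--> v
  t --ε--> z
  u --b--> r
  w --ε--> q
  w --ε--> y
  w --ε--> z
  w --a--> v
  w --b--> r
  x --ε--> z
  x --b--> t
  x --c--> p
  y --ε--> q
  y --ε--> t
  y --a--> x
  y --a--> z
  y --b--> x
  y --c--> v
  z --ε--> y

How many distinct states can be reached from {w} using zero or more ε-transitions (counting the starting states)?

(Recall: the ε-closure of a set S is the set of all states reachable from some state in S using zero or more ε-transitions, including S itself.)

Start with {w}.
From w via ε: add q, y, z.
From y via ε: add t.
From t via ε: add v.
ε-closure = {q, t, v, w, y, z}, which has 6 states.

6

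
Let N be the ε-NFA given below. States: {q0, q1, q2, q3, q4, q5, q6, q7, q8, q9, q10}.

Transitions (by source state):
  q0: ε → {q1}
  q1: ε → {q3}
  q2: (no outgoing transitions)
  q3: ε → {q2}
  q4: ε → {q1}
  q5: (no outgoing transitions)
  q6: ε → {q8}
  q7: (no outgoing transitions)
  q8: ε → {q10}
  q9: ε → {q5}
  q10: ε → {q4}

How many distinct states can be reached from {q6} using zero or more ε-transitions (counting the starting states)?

Start with {q6}.
From q6 via ε: add q8.
From q8 via ε: add q10.
From q10 via ε: add q4.
From q4 via ε: add q1.
From q1 via ε: add q3.
From q3 via ε: add q2.
ε-closure = {q1, q2, q3, q4, q6, q8, q10}, which has 7 states.

7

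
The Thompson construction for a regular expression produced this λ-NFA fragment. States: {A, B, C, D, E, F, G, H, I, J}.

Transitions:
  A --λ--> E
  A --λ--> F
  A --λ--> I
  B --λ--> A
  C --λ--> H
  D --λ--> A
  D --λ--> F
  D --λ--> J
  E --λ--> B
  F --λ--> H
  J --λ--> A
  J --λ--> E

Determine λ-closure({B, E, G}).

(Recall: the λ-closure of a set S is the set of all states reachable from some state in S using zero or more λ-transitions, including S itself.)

Start with {B, E, G}.
From B via λ: add A.
From A via λ: add F, I.
From F via λ: add H.
No new states can be added; the closed set is {A, B, E, F, G, H, I}.

{A, B, E, F, G, H, I}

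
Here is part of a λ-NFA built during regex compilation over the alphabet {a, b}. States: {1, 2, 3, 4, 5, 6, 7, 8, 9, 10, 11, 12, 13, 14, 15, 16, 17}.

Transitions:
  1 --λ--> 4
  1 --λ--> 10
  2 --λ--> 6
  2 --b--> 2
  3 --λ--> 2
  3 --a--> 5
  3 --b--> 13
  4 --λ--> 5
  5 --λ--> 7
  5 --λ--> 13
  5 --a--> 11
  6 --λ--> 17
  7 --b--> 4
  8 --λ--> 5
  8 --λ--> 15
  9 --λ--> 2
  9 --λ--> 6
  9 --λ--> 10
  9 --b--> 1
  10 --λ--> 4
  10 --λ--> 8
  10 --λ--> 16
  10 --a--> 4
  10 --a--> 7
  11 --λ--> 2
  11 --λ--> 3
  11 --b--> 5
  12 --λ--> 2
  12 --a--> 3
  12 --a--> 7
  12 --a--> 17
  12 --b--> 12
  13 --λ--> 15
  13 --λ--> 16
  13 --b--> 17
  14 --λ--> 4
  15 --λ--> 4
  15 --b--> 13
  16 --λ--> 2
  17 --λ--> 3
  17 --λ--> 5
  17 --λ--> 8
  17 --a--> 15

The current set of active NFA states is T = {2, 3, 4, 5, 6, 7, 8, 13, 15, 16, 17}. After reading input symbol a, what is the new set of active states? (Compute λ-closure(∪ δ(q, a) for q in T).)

3 on a → {5}.
5 on a → {11}.
17 on a → {15}.
No a-transition from 2, 4, 6, 7, 8, 13, 15, 16.
Union after reading a: {5, 11, 15}.
Now take the λ-closure:
From 5 via λ: add 7, 13.
From 11 via λ: add 2, 3.
From 15 via λ: add 4.
From 2 via λ: add 6.
From 13 via λ: add 16.
From 6 via λ: add 17.
From 17 via λ: add 8.
No new states can be added; the closed set is {2, 3, 4, 5, 6, 7, 8, 11, 13, 15, 16, 17}.

{2, 3, 4, 5, 6, 7, 8, 11, 13, 15, 16, 17}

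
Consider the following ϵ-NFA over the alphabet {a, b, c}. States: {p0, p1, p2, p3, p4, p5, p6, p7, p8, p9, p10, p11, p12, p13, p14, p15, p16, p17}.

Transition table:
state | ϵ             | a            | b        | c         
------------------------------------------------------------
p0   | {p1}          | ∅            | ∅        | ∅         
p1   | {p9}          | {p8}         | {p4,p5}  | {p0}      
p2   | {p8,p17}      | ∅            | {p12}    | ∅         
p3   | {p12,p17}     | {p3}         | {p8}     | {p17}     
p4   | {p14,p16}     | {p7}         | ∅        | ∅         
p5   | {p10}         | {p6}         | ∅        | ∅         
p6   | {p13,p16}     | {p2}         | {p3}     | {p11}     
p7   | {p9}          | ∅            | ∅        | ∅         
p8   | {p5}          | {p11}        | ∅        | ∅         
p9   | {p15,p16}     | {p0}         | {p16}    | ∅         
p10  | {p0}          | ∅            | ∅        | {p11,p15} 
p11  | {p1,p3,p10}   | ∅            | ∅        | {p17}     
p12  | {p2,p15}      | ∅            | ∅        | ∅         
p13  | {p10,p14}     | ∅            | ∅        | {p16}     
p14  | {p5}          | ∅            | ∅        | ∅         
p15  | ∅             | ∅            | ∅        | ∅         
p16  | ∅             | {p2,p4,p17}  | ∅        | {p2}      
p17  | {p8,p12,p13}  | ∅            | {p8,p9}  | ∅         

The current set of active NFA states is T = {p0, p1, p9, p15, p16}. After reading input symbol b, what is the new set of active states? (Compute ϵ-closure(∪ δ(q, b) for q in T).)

p1 on b → {p4, p5}.
p9 on b → {p16}.
No b-transition from p0, p15, p16.
Union after reading b: {p4, p5, p16}.
Now take the ϵ-closure:
From p4 via ϵ: add p14.
From p5 via ϵ: add p10.
From p10 via ϵ: add p0.
From p0 via ϵ: add p1.
From p1 via ϵ: add p9.
From p9 via ϵ: add p15.
No new states can be added; the closed set is {p0, p1, p4, p5, p9, p10, p14, p15, p16}.

{p0, p1, p4, p5, p9, p10, p14, p15, p16}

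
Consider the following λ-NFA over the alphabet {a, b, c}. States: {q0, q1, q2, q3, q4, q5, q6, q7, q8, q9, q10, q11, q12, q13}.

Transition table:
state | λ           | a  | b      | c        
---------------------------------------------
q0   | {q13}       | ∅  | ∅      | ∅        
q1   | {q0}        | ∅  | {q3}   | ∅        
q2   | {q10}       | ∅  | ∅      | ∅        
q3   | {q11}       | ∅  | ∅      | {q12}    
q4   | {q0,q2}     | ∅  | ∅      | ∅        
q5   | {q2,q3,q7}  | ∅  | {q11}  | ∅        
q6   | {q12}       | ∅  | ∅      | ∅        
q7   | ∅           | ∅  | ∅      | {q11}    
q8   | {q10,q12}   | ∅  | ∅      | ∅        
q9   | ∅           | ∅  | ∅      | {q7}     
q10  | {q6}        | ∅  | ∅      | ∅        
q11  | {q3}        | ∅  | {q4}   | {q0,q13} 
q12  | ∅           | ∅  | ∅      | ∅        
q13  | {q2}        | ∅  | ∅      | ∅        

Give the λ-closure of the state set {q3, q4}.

{q0, q2, q3, q4, q6, q10, q11, q12, q13}

Start with {q3, q4}.
From q3 via λ: add q11.
From q4 via λ: add q0, q2.
From q0 via λ: add q13.
From q2 via λ: add q10.
From q10 via λ: add q6.
From q6 via λ: add q12.
No new states can be added; the closed set is {q0, q2, q3, q4, q6, q10, q11, q12, q13}.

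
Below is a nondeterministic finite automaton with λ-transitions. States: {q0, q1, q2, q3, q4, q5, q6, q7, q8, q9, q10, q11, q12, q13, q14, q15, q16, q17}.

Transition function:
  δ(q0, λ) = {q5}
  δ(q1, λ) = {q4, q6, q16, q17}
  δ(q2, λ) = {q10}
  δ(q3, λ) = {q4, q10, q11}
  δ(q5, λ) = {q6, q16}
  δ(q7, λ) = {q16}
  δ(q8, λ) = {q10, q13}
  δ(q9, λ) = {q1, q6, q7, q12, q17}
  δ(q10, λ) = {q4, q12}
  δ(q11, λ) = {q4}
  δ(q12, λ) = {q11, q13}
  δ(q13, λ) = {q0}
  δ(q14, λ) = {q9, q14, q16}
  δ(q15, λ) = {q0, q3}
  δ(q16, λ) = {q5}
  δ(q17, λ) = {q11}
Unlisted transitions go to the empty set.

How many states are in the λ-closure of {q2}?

10

Start with {q2}.
From q2 via λ: add q10.
From q10 via λ: add q4, q12.
From q12 via λ: add q11, q13.
From q13 via λ: add q0.
From q0 via λ: add q5.
From q5 via λ: add q6, q16.
λ-closure = {q0, q2, q4, q5, q6, q10, q11, q12, q13, q16}, which has 10 states.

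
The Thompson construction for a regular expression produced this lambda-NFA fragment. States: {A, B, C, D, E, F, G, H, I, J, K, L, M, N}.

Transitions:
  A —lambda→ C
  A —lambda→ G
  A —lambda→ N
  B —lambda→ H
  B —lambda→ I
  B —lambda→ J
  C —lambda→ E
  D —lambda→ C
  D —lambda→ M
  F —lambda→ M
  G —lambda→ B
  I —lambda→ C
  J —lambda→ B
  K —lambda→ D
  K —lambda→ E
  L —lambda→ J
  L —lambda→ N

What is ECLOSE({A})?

{A, B, C, E, G, H, I, J, N}

Start with {A}.
From A via lambda: add C, G, N.
From C via lambda: add E.
From G via lambda: add B.
From B via lambda: add H, I, J.
No new states can be added; the closed set is {A, B, C, E, G, H, I, J, N}.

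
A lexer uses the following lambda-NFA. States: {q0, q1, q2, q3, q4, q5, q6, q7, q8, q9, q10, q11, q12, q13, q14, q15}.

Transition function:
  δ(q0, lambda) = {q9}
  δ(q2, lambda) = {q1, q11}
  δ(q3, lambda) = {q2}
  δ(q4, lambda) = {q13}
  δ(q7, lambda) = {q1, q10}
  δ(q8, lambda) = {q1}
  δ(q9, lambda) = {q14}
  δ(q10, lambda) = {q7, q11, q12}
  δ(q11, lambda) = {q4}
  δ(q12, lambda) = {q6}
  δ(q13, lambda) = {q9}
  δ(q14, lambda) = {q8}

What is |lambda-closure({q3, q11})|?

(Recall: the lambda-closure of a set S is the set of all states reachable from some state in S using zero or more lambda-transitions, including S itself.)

Start with {q3, q11}.
From q3 via lambda: add q2.
From q11 via lambda: add q4.
From q2 via lambda: add q1.
From q4 via lambda: add q13.
From q13 via lambda: add q9.
From q9 via lambda: add q14.
From q14 via lambda: add q8.
lambda-closure = {q1, q2, q3, q4, q8, q9, q11, q13, q14}, which has 9 states.

9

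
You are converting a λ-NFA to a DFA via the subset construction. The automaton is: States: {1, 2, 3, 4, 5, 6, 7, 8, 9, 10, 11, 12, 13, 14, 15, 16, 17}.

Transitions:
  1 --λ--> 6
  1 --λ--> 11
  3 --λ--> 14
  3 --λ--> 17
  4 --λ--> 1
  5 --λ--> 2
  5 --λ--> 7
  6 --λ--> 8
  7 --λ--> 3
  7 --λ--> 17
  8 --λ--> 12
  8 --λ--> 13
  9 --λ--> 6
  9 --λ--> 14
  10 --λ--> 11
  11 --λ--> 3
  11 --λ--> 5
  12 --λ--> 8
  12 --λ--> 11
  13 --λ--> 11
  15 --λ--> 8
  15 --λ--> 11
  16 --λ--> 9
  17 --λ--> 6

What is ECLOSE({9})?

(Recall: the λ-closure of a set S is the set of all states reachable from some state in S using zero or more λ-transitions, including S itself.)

{2, 3, 5, 6, 7, 8, 9, 11, 12, 13, 14, 17}

Start with {9}.
From 9 via λ: add 6, 14.
From 6 via λ: add 8.
From 8 via λ: add 12, 13.
From 12 via λ: add 11.
From 11 via λ: add 3, 5.
From 3 via λ: add 17.
From 5 via λ: add 2, 7.
No new states can be added; the closed set is {2, 3, 5, 6, 7, 8, 9, 11, 12, 13, 14, 17}.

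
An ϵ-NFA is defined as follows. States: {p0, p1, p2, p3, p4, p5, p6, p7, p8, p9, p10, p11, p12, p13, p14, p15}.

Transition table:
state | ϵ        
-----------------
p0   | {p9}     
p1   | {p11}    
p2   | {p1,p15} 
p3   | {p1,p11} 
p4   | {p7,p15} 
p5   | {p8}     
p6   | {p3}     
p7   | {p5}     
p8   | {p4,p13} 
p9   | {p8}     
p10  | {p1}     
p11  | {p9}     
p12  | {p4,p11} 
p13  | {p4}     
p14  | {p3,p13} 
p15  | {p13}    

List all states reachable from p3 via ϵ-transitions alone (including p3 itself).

{p1, p3, p4, p5, p7, p8, p9, p11, p13, p15}

Start with {p3}.
From p3 via ϵ: add p1, p11.
From p11 via ϵ: add p9.
From p9 via ϵ: add p8.
From p8 via ϵ: add p4, p13.
From p4 via ϵ: add p7, p15.
From p7 via ϵ: add p5.
No new states can be added; the closed set is {p1, p3, p4, p5, p7, p8, p9, p11, p13, p15}.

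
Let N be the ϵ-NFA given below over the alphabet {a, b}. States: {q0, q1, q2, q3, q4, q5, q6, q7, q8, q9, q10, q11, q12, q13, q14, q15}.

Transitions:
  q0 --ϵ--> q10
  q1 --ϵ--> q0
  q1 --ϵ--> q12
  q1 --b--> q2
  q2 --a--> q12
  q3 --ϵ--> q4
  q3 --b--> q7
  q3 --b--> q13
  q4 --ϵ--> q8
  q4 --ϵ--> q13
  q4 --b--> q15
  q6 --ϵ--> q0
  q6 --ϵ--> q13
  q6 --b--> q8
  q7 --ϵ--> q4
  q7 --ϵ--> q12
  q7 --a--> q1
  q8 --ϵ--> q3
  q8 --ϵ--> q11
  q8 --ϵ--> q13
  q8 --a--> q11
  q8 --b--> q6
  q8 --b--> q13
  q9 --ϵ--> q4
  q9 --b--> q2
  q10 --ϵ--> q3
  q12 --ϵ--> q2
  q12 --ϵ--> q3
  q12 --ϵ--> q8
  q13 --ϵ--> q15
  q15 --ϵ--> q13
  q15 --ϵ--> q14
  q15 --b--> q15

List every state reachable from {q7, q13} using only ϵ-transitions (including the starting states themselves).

{q2, q3, q4, q7, q8, q11, q12, q13, q14, q15}

Start with {q7, q13}.
From q7 via ϵ: add q4, q12.
From q13 via ϵ: add q15.
From q4 via ϵ: add q8.
From q12 via ϵ: add q2, q3.
From q15 via ϵ: add q14.
From q8 via ϵ: add q11.
No new states can be added; the closed set is {q2, q3, q4, q7, q8, q11, q12, q13, q14, q15}.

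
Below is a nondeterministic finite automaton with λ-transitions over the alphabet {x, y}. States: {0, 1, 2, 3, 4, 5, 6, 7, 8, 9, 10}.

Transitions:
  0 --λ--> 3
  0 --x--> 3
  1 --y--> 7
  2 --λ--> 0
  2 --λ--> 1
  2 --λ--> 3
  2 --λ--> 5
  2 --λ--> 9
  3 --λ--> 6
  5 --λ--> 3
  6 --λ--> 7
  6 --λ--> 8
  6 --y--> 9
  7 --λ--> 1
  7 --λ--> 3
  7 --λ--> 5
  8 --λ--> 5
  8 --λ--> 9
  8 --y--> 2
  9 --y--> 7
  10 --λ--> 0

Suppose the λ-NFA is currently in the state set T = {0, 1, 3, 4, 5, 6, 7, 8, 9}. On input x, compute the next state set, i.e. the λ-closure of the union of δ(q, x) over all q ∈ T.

{1, 3, 5, 6, 7, 8, 9}

0 on x → {3}.
No x-transition from 1, 3, 4, 5, 6, 7, 8, 9.
Union after reading x: {3}.
Now take the λ-closure:
From 3 via λ: add 6.
From 6 via λ: add 7, 8.
From 7 via λ: add 1, 5.
From 8 via λ: add 9.
No new states can be added; the closed set is {1, 3, 5, 6, 7, 8, 9}.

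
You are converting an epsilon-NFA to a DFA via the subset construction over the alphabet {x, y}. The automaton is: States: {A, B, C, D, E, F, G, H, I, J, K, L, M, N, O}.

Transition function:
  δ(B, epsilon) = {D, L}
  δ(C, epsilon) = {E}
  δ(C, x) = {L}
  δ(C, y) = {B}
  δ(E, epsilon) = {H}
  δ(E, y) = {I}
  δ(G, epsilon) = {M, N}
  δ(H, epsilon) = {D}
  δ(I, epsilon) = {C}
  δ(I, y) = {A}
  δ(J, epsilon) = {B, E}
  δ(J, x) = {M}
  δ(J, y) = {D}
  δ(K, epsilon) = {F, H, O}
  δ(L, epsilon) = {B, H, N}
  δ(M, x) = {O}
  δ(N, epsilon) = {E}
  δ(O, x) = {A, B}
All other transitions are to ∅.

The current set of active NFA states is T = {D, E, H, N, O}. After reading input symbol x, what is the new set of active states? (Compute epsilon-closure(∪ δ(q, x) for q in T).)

{A, B, D, E, H, L, N}

O on x → {A, B}.
No x-transition from D, E, H, N.
Union after reading x: {A, B}.
Now take the epsilon-closure:
From B via epsilon: add D, L.
From L via epsilon: add H, N.
From N via epsilon: add E.
No new states can be added; the closed set is {A, B, D, E, H, L, N}.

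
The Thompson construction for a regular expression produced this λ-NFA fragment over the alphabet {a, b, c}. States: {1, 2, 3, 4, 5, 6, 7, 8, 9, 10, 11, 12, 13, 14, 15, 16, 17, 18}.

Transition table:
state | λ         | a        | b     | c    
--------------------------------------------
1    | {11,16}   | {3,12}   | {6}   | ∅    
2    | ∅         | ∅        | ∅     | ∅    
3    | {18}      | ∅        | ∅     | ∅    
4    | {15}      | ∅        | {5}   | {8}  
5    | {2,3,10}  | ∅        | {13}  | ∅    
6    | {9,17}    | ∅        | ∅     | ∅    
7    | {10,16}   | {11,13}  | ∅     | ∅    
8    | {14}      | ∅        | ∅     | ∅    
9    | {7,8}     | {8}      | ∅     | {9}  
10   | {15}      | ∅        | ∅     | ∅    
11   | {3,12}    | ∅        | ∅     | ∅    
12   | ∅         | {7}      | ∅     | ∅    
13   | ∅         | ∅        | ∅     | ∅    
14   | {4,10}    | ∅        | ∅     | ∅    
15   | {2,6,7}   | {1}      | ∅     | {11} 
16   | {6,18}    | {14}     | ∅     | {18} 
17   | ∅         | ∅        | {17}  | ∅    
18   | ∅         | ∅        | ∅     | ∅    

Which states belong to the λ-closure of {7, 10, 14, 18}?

Start with {7, 10, 14, 18}.
From 7 via λ: add 16.
From 10 via λ: add 15.
From 14 via λ: add 4.
From 15 via λ: add 2, 6.
From 6 via λ: add 9, 17.
From 9 via λ: add 8.
No new states can be added; the closed set is {2, 4, 6, 7, 8, 9, 10, 14, 15, 16, 17, 18}.

{2, 4, 6, 7, 8, 9, 10, 14, 15, 16, 17, 18}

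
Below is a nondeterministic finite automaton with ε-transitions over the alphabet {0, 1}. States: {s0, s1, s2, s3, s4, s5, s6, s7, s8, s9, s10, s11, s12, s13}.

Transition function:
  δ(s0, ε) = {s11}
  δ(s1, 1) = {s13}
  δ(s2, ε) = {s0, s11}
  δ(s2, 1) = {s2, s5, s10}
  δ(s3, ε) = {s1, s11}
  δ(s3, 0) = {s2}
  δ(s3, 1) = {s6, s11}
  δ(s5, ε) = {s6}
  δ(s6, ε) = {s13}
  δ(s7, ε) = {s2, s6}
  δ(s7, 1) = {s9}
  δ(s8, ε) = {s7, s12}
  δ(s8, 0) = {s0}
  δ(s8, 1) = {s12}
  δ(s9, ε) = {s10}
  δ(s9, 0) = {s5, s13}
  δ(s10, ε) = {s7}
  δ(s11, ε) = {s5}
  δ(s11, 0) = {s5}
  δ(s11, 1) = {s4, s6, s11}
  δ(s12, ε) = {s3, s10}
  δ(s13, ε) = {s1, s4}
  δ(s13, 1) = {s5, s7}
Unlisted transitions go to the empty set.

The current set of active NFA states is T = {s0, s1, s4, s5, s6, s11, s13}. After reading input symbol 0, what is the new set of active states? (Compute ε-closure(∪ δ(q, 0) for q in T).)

s11 on 0 → {s5}.
No 0-transition from s0, s1, s4, s5, s6, s13.
Union after reading 0: {s5}.
Now take the ε-closure:
From s5 via ε: add s6.
From s6 via ε: add s13.
From s13 via ε: add s1, s4.
No new states can be added; the closed set is {s1, s4, s5, s6, s13}.

{s1, s4, s5, s6, s13}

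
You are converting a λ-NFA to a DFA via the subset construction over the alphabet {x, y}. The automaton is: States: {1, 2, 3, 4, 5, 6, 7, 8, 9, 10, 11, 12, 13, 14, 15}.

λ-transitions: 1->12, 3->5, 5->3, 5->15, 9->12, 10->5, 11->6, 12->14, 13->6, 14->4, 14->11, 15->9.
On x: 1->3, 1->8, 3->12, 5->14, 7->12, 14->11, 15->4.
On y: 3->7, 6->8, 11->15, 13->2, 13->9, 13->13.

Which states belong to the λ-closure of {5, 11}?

{3, 4, 5, 6, 9, 11, 12, 14, 15}

Start with {5, 11}.
From 5 via λ: add 3, 15.
From 11 via λ: add 6.
From 15 via λ: add 9.
From 9 via λ: add 12.
From 12 via λ: add 14.
From 14 via λ: add 4.
No new states can be added; the closed set is {3, 4, 5, 6, 9, 11, 12, 14, 15}.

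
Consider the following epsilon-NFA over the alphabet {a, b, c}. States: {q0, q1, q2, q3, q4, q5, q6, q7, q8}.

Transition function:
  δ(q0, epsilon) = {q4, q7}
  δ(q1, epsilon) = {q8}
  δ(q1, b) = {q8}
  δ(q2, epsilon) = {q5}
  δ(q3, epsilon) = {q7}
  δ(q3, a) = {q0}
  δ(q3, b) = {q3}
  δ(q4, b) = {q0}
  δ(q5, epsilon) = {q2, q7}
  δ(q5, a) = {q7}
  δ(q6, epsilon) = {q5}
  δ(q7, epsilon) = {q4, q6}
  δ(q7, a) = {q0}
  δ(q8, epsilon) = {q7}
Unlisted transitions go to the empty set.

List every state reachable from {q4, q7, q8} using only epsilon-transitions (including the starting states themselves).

Start with {q4, q7, q8}.
From q7 via epsilon: add q6.
From q6 via epsilon: add q5.
From q5 via epsilon: add q2.
No new states can be added; the closed set is {q2, q4, q5, q6, q7, q8}.

{q2, q4, q5, q6, q7, q8}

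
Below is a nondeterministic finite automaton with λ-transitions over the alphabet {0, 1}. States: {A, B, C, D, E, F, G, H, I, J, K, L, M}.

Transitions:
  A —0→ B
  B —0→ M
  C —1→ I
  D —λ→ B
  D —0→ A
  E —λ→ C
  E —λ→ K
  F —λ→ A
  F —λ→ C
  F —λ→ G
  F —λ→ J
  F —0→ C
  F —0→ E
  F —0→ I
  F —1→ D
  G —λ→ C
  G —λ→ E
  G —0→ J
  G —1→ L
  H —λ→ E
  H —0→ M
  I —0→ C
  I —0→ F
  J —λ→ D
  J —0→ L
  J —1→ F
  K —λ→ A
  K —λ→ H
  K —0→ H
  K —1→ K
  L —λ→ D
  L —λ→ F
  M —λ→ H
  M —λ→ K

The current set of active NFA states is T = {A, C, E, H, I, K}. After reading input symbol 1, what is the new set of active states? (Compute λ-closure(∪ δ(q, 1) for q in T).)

C on 1 → {I}.
K on 1 → {K}.
No 1-transition from A, E, H, I.
Union after reading 1: {I, K}.
Now take the λ-closure:
From K via λ: add A, H.
From H via λ: add E.
From E via λ: add C.
No new states can be added; the closed set is {A, C, E, H, I, K}.

{A, C, E, H, I, K}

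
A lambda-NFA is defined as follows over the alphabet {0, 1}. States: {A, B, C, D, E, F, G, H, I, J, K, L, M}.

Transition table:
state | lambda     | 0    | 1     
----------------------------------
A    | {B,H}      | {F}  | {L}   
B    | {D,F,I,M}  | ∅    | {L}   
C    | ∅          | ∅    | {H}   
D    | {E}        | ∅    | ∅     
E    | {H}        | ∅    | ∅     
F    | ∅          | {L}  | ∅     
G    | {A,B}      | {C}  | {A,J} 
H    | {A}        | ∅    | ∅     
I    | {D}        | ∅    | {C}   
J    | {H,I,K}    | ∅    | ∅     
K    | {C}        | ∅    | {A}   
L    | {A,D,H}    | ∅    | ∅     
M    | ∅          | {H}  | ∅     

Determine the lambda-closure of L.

Start with {L}.
From L via lambda: add A, D, H.
From A via lambda: add B.
From D via lambda: add E.
From B via lambda: add F, I, M.
No new states can be added; the closed set is {A, B, D, E, F, H, I, L, M}.

{A, B, D, E, F, H, I, L, M}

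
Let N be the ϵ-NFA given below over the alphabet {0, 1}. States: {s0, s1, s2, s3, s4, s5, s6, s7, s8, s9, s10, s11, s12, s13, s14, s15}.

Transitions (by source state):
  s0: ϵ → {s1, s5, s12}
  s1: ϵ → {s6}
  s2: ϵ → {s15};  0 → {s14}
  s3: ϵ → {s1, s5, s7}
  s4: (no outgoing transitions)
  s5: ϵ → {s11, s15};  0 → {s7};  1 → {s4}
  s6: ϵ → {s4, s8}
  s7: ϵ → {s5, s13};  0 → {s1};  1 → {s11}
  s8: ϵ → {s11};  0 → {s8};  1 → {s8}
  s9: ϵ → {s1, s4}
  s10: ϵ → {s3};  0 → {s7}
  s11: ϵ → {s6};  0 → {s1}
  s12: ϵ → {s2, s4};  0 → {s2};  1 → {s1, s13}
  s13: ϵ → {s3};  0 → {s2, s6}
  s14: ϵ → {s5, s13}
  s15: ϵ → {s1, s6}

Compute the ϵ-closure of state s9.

{s1, s4, s6, s8, s9, s11}

Start with {s9}.
From s9 via ϵ: add s1, s4.
From s1 via ϵ: add s6.
From s6 via ϵ: add s8.
From s8 via ϵ: add s11.
No new states can be added; the closed set is {s1, s4, s6, s8, s9, s11}.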